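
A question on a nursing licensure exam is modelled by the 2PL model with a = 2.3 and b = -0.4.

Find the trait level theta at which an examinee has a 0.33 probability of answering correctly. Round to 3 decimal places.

P(theta) = 1 / (1 + exp(−a(theta − b)))
logit = ln(0.3300/0.6700) = -0.7082
theta = b + logit/(a) = -0.4 + (-0.7082)/2.3000 = -0.7079

-0.708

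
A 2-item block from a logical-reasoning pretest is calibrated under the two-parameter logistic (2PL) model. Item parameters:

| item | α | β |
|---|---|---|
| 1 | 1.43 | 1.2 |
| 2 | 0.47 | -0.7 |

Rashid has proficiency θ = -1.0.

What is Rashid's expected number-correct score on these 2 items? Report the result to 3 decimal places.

0.506

P(θ) = 1 / (1 + exp(−α(θ − β)))
P_1 = 1/(1+e^{3.1460}) = 0.0412
P_2 = 1/(1+e^{0.1410}) = 0.4648
E[score] = 0.0412 + 0.4648 = 0.5061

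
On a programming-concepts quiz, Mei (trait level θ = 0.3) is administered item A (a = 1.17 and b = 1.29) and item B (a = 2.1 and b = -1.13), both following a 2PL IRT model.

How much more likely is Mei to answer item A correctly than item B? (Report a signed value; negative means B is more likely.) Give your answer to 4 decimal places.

-0.7137

P(θ) = 1 / (1 + exp(−a(θ − b)))
P_A = 0.2390
P_B = 0.9527
P_A − P_B = -0.7137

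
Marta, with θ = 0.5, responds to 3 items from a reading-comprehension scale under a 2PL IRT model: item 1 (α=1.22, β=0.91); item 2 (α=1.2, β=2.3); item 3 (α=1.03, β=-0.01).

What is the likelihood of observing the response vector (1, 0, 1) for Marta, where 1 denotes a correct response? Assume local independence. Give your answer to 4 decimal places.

P(θ) = 1 / (1 + exp(−α(θ − β)))
P_1 = 1/(1+e^{0.5002}) = 0.3775
P_2 = 1/(1+e^{2.1600}) = 0.1034
P_3 = 1/(1+e^{-0.5253}) = 0.6284
L = P_1 × (1−P_2) × P_3 = 0.3775 × 0.8966 × 0.6284 = 0.21268

0.2127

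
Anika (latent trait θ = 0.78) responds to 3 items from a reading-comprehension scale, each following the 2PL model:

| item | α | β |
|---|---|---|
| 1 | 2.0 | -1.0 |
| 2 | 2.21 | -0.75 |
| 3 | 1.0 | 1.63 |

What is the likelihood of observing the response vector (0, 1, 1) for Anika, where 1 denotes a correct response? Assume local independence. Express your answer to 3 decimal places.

0.008

P(θ) = 1 / (1 + exp(−α(θ − β)))
P_1 = 1/(1+e^{-3.5600}) = 0.9723
P_2 = 1/(1+e^{-3.3813}) = 0.9671
P_3 = 1/(1+e^{0.8500}) = 0.2994
L = (1−P_1) × P_2 × P_3 = 0.0277 × 0.9671 × 0.2994 = 0.00801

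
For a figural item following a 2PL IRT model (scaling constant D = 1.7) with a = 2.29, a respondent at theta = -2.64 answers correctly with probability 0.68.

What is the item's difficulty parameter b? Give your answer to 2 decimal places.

P(theta) = 1 / (1 + exp(−D·a(theta − b)))
logit(0.68) = ln(0.68/0.32) = 0.7538
b = theta − logit/(1.7·a) = -2.64 − 0.7538/3.8930 = -2.8336

-2.83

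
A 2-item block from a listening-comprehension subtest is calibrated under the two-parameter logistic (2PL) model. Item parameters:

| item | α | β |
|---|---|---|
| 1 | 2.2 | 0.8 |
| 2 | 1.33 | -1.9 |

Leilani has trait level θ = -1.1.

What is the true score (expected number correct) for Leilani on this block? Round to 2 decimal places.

P(θ) = 1 / (1 + exp(−α(θ − β)))
P_1 = 1/(1+e^{4.1800}) = 0.0151
P_2 = 1/(1+e^{-1.0640}) = 0.7435
E[score] = 0.0151 + 0.7435 = 0.7585

0.76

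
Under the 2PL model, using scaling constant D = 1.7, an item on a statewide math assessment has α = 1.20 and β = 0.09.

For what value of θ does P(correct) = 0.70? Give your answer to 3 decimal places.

P(θ) = 1 / (1 + exp(−D·α(θ − β)))
logit = ln(0.7000/0.3000) = 0.8473
θ = β + logit/(1.7·α) = 0.09 + 0.8473/2.0400 = 0.5053

0.505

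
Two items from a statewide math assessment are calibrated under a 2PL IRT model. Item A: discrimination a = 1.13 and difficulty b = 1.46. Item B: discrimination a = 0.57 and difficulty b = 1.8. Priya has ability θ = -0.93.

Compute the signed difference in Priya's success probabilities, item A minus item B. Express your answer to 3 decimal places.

-0.111

P(θ) = 1 / (1 + exp(−a(θ − b)))
P_A = 0.0629
P_B = 0.1742
P_A − P_B = -0.1113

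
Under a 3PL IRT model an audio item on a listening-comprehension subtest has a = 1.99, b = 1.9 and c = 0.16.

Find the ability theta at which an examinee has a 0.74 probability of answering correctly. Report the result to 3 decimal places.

2.303

P(theta) = c + (1 − c) · 1 / (1 + exp(−a(theta − b)))
Remove guessing floor: (0.74 − 0.16)/(1 − 0.16) = 0.6905
logit = ln(0.6905/0.3095) = 0.8023
theta = b + logit/(a) = 1.9 + 0.8023/1.9900 = 2.3032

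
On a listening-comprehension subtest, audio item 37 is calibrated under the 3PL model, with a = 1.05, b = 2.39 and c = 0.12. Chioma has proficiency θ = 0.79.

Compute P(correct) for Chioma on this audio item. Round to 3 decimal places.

P(θ) = c + (1 − c) · 1 / (1 + exp(−a(θ − b)))
Exponent: 1.05 × (0.79 − 2.39) = -1.6800
1/(1 + e^{1.6800}) = 0.1571
P = 0.12 + 0.88 × 0.1571 = 0.2582

0.258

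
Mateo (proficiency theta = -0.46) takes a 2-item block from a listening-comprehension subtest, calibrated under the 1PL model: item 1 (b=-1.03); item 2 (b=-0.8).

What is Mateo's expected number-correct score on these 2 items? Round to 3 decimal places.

P(theta) = 1 / (1 + exp(−(theta − b)))
P_1 = 1/(1+e^{-0.5700}) = 0.6388
P_2 = 1/(1+e^{-0.3400}) = 0.5842
E[score] = 0.6388 + 0.5842 = 1.2230

1.223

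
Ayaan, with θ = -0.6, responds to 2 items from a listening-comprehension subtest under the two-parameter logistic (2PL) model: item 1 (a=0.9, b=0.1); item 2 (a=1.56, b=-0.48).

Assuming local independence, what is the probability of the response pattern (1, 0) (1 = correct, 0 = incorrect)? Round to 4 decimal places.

P(θ) = 1 / (1 + exp(−a(θ − b)))
P_1 = 1/(1+e^{0.6300}) = 0.3475
P_2 = 1/(1+e^{0.1872}) = 0.4533
L = P_1 × (1−P_2) = 0.3475 × 0.5467 = 0.18997

0.1900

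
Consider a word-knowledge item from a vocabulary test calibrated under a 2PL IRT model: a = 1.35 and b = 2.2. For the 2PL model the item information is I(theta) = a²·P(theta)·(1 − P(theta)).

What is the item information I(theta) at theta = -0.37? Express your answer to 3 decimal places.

0.053

P = 1/(1+e^{3.4695}) = 0.0302
P(1−P) = 0.0302 × 0.9698 = 0.0293
I = a² × P(1−P) = 1.35² × 0.0293 = 0.05336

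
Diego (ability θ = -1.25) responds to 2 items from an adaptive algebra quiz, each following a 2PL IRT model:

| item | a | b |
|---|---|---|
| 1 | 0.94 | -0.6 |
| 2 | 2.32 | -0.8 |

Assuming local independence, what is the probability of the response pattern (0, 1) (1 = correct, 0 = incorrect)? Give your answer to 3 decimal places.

P(θ) = 1 / (1 + exp(−a(θ − b)))
P_1 = 1/(1+e^{0.6110}) = 0.3518
P_2 = 1/(1+e^{1.0440}) = 0.2604
L = (1−P_1) × P_2 = 0.6482 × 0.2604 = 0.16877

0.169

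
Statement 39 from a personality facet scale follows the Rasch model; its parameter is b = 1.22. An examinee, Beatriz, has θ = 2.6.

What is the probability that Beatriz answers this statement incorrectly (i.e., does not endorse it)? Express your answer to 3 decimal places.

P(θ) = 1 / (1 + exp(−(θ − b)))
Exponent: (2.6 − 1.22) = 1.3800
1/(1 + e^{-1.3800}) = 0.7990
P = 0.7990
P(incorrect) = 1 − 0.7990 = 0.2010

0.201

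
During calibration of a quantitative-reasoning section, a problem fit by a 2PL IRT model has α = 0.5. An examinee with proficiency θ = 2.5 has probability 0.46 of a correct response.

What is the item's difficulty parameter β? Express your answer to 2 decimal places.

2.82

P(θ) = 1 / (1 + exp(−α(θ − β)))
logit(0.46) = ln(0.46/0.54) = -0.1603
β = θ − logit/(α) = 2.5 − (-0.1603)/0.5000 = 2.8207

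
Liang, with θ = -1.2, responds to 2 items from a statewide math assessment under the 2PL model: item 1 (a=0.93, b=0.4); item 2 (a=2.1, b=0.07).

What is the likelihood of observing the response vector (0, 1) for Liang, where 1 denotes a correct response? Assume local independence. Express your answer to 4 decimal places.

P(θ) = 1 / (1 + exp(−a(θ − b)))
P_1 = 1/(1+e^{1.4880}) = 0.1842
P_2 = 1/(1+e^{2.6670}) = 0.0649
L = (1−P_1) × P_2 = 0.8158 × 0.0649 = 0.05298

0.0530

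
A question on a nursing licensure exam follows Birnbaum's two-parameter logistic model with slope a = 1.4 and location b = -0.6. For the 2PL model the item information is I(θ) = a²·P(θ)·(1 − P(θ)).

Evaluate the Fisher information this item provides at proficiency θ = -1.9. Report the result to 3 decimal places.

P = 1/(1+e^{1.8200}) = 0.1394
P(1−P) = 0.1394 × 0.8606 = 0.1200
I = a² × P(1−P) = 1.4² × 0.1200 = 0.23518

0.235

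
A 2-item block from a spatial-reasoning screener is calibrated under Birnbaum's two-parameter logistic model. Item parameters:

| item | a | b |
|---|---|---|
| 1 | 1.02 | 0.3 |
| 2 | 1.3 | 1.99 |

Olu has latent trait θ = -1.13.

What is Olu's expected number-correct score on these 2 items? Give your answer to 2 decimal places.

P(θ) = 1 / (1 + exp(−a(θ − b)))
P_1 = 1/(1+e^{1.4586}) = 0.1887
P_2 = 1/(1+e^{4.0560}) = 0.0170
E[score] = 0.1887 + 0.0170 = 0.2057

0.21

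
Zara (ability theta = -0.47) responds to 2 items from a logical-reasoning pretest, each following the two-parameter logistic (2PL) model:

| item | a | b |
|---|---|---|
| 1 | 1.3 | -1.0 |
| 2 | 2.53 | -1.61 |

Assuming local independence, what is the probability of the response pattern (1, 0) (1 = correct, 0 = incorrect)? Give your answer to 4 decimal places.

P(theta) = 1 / (1 + exp(−a(theta − b)))
P_1 = 1/(1+e^{-0.6890}) = 0.6657
P_2 = 1/(1+e^{-2.8842}) = 0.9471
L = P_1 × (1−P_2) = 0.6657 × 0.0529 = 0.03524

0.0352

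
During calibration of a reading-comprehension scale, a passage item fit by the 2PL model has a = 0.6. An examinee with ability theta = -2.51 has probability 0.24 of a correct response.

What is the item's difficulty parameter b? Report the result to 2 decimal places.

P(theta) = 1 / (1 + exp(−a(theta − b)))
logit(0.24) = ln(0.24/0.76) = -1.1527
b = theta − logit/(a) = -2.51 − (-1.1527)/0.6000 = -0.5889

-0.59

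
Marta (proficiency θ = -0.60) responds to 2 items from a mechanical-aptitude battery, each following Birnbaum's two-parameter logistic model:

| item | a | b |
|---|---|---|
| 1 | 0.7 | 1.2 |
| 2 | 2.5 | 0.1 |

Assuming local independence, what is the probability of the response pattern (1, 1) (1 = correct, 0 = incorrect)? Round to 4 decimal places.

P(θ) = 1 / (1 + exp(−a(θ − b)))
P_1 = 1/(1+e^{1.2600}) = 0.2210
P_2 = 1/(1+e^{1.7500}) = 0.1480
L = P_1 × P_2 = 0.2210 × 0.1480 = 0.03271

0.0327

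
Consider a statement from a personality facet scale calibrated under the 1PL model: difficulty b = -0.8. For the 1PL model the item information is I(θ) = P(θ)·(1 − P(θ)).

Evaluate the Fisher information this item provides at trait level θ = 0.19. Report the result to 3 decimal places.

0.198

P = 1/(1+e^{-0.9900}) = 0.7291
P(1−P) = 0.7291 × 0.2709 = 0.1975
I = P(1−P) = 0.19752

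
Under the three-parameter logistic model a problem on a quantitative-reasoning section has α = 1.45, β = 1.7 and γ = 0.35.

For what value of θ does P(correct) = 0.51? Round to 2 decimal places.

0.93

P(θ) = γ + (1 − γ) · 1 / (1 + exp(−α(θ − β)))
Remove guessing floor: (0.51 − 0.35)/(1 − 0.35) = 0.2462
logit = ln(0.2462/0.7538) = -1.1192
θ = β + logit/(α) = 1.7 + (-1.1192)/1.4500 = 0.9281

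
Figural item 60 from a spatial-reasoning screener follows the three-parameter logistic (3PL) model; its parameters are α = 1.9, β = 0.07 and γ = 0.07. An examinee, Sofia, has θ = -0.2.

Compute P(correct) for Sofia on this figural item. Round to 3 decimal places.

0.418

P(θ) = γ + (1 − γ) · 1 / (1 + exp(−α(θ − β)))
Exponent: 1.9 × (-0.2 − 0.07) = -0.5130
1/(1 + e^{0.5130}) = 0.3745
P = 0.07 + 0.93 × 0.3745 = 0.4183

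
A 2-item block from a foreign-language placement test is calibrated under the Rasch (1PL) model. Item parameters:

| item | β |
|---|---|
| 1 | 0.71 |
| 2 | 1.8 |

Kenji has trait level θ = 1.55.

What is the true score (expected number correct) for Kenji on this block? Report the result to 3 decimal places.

1.136

P(θ) = 1 / (1 + exp(−(θ − β)))
P_1 = 1/(1+e^{-0.8400}) = 0.6985
P_2 = 1/(1+e^{0.2500}) = 0.4378
E[score] = 0.6985 + 0.4378 = 1.1363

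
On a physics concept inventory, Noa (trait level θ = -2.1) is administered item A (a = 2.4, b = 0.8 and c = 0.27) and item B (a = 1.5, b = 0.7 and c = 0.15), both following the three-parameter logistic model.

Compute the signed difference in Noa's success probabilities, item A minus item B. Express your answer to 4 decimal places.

P(θ) = c + (1 − c) · 1 / (1 + exp(−a(θ − b)))
P_A = 0.2707
P_B = 0.1626
P_A − P_B = 0.1081

0.1081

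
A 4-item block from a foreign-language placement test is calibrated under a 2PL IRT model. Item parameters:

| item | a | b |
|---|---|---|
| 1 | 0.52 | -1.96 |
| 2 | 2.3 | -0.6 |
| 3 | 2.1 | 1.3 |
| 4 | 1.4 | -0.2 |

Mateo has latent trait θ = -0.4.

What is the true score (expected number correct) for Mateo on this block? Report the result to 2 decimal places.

1.76

P(θ) = 1 / (1 + exp(−a(θ − b)))
P_1 = 1/(1+e^{-0.8112}) = 0.6924
P_2 = 1/(1+e^{-0.4600}) = 0.6130
P_3 = 1/(1+e^{3.5700}) = 0.0274
P_4 = 1/(1+e^{0.2800}) = 0.4305
E[score] = 0.6924 + 0.6130 + 0.0274 + 0.4305 = 1.7632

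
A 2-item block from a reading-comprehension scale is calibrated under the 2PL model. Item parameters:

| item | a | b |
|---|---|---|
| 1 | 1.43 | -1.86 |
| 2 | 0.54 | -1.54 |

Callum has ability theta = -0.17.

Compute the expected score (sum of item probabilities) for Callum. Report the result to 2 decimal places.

P(theta) = 1 / (1 + exp(−a(theta − b)))
P_1 = 1/(1+e^{-2.4167}) = 0.9181
P_2 = 1/(1+e^{-0.7398}) = 0.6770
E[score] = 0.9181 + 0.6770 = 1.5950

1.60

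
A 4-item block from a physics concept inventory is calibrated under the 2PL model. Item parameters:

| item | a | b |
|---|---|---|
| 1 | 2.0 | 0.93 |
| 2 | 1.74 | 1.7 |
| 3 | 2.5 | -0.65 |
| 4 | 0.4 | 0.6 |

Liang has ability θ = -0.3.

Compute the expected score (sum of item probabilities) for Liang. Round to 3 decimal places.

1.225

P(θ) = 1 / (1 + exp(−a(θ − b)))
P_1 = 1/(1+e^{2.4600}) = 0.0787
P_2 = 1/(1+e^{3.4800}) = 0.0299
P_3 = 1/(1+e^{-0.8750}) = 0.7058
P_4 = 1/(1+e^{0.3600}) = 0.4110
E[score] = 0.0787 + 0.0299 + 0.7058 + 0.4110 = 1.2253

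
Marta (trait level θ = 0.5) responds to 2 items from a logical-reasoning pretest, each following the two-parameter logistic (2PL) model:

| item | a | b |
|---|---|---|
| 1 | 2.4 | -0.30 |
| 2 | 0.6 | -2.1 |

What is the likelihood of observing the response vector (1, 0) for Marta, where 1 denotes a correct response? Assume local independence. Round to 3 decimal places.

0.151

P(θ) = 1 / (1 + exp(−a(θ − b)))
P_1 = 1/(1+e^{-1.9200}) = 0.8721
P_2 = 1/(1+e^{-1.5600}) = 0.8264
L = P_1 × (1−P_2) = 0.8721 × 0.1736 = 0.15144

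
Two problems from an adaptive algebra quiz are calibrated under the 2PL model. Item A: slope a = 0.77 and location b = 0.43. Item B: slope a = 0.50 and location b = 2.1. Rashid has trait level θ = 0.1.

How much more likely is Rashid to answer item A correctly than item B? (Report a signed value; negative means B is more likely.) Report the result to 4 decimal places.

P(θ) = 1 / (1 + exp(−a(θ − b)))
P_A = 0.4368
P_B = 0.2689
P_A − P_B = 0.1679

0.1679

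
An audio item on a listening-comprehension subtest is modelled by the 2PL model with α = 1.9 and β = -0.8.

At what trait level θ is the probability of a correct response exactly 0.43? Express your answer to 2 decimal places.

-0.95

P(θ) = 1 / (1 + exp(−α(θ − β)))
logit = ln(0.4300/0.5700) = -0.2819
θ = β + logit/(α) = -0.8 + (-0.2819)/1.9000 = -0.9483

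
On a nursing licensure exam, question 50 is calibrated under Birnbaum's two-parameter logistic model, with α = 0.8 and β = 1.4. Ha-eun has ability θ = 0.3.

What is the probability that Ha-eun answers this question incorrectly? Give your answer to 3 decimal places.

0.707

P(θ) = 1 / (1 + exp(−α(θ − β)))
Exponent: 0.8 × (0.3 − 1.4) = -0.8800
1/(1 + e^{0.8800}) = 0.2932
P(incorrect) = 1 − 0.2932 = 0.7068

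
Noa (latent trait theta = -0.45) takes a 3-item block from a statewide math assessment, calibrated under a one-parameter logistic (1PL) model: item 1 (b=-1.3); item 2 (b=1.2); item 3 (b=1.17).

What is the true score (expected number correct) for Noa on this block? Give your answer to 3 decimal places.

P(theta) = 1 / (1 + exp(−(theta − b)))
P_1 = 1/(1+e^{-0.8500}) = 0.7006
P_2 = 1/(1+e^{1.6500}) = 0.1611
P_3 = 1/(1+e^{1.6200}) = 0.1652
E[score] = 0.7006 + 0.1611 + 0.1652 = 1.0269

1.027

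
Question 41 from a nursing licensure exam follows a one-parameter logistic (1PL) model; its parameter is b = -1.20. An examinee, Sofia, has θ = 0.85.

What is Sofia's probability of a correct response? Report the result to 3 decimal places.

P(θ) = 1 / (1 + exp(−(θ − b)))
Exponent: (0.85 − (-1.20)) = 2.0500
1/(1 + e^{-2.0500}) = 0.8859
P = 0.8859

0.886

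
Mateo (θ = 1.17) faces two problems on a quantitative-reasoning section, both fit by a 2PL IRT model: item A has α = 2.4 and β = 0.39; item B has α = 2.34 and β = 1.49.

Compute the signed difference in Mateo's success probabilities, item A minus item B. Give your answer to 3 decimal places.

0.546

P(θ) = 1 / (1 + exp(−α(θ − β)))
P_A = 0.8667
P_B = 0.3211
P_A − P_B = 0.5456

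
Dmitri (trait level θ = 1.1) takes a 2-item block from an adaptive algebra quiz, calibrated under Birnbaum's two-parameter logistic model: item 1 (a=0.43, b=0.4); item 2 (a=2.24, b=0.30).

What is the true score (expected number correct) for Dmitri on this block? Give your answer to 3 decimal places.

P(θ) = 1 / (1 + exp(−a(θ − b)))
P_1 = 1/(1+e^{-0.3010}) = 0.5747
P_2 = 1/(1+e^{-1.7920}) = 0.8572
E[score] = 0.5747 + 0.8572 = 1.4319

1.432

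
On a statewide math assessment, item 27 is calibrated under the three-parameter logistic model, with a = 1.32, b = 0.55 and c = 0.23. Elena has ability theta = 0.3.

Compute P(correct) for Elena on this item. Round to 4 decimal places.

0.5520

P(theta) = c + (1 − c) · 1 / (1 + exp(−a(theta − b)))
Exponent: 1.32 × (0.3 − 0.55) = -0.3300
1/(1 + e^{0.3300}) = 0.4182
P = 0.23 + 0.77 × 0.4182 = 0.5520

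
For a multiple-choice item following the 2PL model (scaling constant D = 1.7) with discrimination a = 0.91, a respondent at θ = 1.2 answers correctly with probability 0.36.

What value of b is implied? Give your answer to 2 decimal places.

P(θ) = 1 / (1 + exp(−D·a(θ − b)))
logit(0.36) = ln(0.36/0.64) = -0.5754
b = θ − logit/(1.7·a) = 1.2 − (-0.5754)/1.5470 = 1.5719

1.57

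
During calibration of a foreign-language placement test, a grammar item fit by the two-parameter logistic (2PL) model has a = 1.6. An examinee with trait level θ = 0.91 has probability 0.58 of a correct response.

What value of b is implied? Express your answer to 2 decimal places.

P(θ) = 1 / (1 + exp(−a(θ − b)))
logit(0.58) = ln(0.58/0.42) = 0.3228
b = θ − logit/(a) = 0.91 − 0.3228/1.6000 = 0.7083

0.71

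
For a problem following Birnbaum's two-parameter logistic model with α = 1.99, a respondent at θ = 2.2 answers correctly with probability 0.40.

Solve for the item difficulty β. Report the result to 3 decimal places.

2.404

P(θ) = 1 / (1 + exp(−α(θ − β)))
logit(0.40) = ln(0.40/0.60) = -0.4055
β = θ − logit/(α) = 2.2 − (-0.4055)/1.9900 = 2.4038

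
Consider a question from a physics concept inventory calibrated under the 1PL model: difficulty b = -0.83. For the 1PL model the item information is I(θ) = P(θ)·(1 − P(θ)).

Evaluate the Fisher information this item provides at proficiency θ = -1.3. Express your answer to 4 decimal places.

P = 1/(1+e^{0.4700}) = 0.3846
P(1−P) = 0.3846 × 0.6154 = 0.2367
I = P(1−P) = 0.23669

0.2367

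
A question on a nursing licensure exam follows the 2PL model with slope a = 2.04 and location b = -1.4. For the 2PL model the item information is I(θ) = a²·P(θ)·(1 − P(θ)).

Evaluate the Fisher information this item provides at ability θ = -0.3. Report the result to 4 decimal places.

P = 1/(1+e^{-2.2440}) = 0.9041
P(1−P) = 0.9041 × 0.0959 = 0.0867
I = a² × P(1−P) = 2.04² × 0.0867 = 0.36072

0.3607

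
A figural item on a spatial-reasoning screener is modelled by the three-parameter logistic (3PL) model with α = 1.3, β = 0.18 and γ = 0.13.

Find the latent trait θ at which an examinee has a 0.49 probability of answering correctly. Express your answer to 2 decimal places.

-0.09

P(θ) = γ + (1 − γ) · 1 / (1 + exp(−α(θ − β)))
Remove guessing floor: (0.49 − 0.13)/(1 − 0.13) = 0.4138
logit = ln(0.4138/0.5862) = -0.3483
θ = β + logit/(α) = 0.18 + (-0.3483)/1.3000 = -0.0879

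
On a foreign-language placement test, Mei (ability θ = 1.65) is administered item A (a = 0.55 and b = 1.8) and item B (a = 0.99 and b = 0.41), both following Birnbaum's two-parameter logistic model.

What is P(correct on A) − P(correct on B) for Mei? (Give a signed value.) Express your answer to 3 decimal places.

P(θ) = 1 / (1 + exp(−a(θ − b)))
P_A = 0.4794
P_B = 0.7734
P_A − P_B = -0.2940

-0.294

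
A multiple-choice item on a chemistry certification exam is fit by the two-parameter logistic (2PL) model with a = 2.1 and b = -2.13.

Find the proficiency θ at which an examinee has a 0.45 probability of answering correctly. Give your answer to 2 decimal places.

-2.23

P(θ) = 1 / (1 + exp(−a(θ − b)))
logit = ln(0.4500/0.5500) = -0.2007
θ = b + logit/(a) = -2.13 + (-0.2007)/2.1000 = -2.2256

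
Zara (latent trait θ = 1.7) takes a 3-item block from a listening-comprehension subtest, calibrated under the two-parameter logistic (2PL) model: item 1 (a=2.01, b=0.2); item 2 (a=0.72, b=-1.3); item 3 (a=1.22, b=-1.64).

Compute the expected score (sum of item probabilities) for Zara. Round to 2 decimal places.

P(θ) = 1 / (1 + exp(−a(θ − b)))
P_1 = 1/(1+e^{-3.0150}) = 0.9532
P_2 = 1/(1+e^{-2.1600}) = 0.8966
P_3 = 1/(1+e^{-4.0748}) = 0.9833
E[score] = 0.9532 + 0.8966 + 0.9833 = 2.8331

2.83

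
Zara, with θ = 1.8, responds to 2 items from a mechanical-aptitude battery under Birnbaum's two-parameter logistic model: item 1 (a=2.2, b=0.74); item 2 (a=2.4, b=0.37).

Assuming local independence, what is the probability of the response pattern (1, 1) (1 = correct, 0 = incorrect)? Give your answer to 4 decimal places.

P(θ) = 1 / (1 + exp(−a(θ − b)))
P_1 = 1/(1+e^{-2.3320}) = 0.9115
P_2 = 1/(1+e^{-3.4320}) = 0.9687
L = P_1 × P_2 = 0.9115 × 0.9687 = 0.88295

0.8830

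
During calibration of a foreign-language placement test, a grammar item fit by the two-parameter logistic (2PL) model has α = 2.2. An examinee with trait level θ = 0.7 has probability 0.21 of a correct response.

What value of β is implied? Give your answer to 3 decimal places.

1.302

P(θ) = 1 / (1 + exp(−α(θ − β)))
logit(0.21) = ln(0.21/0.79) = -1.3249
β = θ − logit/(α) = 0.7 − (-1.3249)/2.2000 = 1.3022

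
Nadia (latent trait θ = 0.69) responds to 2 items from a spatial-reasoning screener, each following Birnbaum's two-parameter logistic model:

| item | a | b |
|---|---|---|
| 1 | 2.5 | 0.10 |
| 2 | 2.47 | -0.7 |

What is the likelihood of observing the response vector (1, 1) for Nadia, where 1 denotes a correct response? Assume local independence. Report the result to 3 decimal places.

P(θ) = 1 / (1 + exp(−a(θ − b)))
P_1 = 1/(1+e^{-1.4750}) = 0.8138
P_2 = 1/(1+e^{-3.4333}) = 0.9687
L = P_1 × P_2 = 0.8138 × 0.9687 = 0.78837

0.788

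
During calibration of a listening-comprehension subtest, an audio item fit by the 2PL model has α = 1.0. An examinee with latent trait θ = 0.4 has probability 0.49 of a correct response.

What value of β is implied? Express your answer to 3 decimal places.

P(θ) = 1 / (1 + exp(−α(θ − β)))
logit(0.49) = ln(0.49/0.51) = -0.0400
β = θ − logit/(α) = 0.4 − (-0.0400)/1.0000 = 0.4400

0.440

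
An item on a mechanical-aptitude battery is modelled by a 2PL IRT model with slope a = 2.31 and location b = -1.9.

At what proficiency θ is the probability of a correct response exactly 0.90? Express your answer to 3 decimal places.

P(θ) = 1 / (1 + exp(−a(θ − b)))
logit = ln(0.9000/0.1000) = 2.1972
θ = b + logit/(a) = -1.9 + 2.1972/2.3100 = -0.9488

-0.949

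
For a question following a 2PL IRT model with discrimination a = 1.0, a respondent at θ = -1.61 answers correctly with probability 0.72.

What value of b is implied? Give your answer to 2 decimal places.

P(θ) = 1 / (1 + exp(−a(θ − b)))
logit(0.72) = ln(0.72/0.28) = 0.9445
b = θ − logit/(a) = -1.61 − 0.9445/1.0000 = -2.5545

-2.55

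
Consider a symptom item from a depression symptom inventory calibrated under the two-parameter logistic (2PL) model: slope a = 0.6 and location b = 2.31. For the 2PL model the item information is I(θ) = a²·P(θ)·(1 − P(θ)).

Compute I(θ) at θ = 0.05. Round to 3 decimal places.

0.059

P = 1/(1+e^{1.3560}) = 0.2049
P(1−P) = 0.2049 × 0.7951 = 0.1629
I = a² × P(1−P) = 0.6² × 0.1629 = 0.05865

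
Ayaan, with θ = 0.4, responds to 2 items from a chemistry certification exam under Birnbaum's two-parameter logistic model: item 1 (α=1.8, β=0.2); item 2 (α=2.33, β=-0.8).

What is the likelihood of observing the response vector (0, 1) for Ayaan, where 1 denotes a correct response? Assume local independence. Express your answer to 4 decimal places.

P(θ) = 1 / (1 + exp(−α(θ − β)))
P_1 = 1/(1+e^{-0.3600}) = 0.5890
P_2 = 1/(1+e^{-2.7960}) = 0.9425
L = (1−P_1) × P_2 = 0.4110 × 0.9425 = 0.38731

0.3873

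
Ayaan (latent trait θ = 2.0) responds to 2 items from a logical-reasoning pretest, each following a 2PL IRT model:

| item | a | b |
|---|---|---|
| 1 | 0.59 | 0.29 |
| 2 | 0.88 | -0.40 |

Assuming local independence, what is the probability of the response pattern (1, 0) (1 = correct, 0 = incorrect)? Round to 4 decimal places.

P(θ) = 1 / (1 + exp(−a(θ − b)))
P_1 = 1/(1+e^{-1.0089}) = 0.7328
P_2 = 1/(1+e^{-2.1120}) = 0.8921
L = P_1 × (1−P_2) = 0.7328 × 0.1079 = 0.07910

0.0791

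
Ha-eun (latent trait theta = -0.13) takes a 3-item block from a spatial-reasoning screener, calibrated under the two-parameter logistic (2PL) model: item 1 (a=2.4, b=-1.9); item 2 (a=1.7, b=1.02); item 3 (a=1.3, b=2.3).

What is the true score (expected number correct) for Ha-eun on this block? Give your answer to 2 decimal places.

1.15

P(theta) = 1 / (1 + exp(−a(theta − b)))
P_1 = 1/(1+e^{-4.2480}) = 0.9859
P_2 = 1/(1+e^{1.9550}) = 0.1240
P_3 = 1/(1+e^{3.1590}) = 0.0407
E[score] = 0.9859 + 0.1240 + 0.0407 = 1.1507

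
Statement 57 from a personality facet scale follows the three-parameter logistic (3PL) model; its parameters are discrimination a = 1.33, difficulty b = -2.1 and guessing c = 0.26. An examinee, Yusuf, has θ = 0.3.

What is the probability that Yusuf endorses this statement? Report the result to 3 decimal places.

0.971

P(θ) = c + (1 − c) · 1 / (1 + exp(−a(θ − b)))
Exponent: 1.33 × (0.3 − (-2.1)) = 3.1920
1/(1 + e^{-3.1920}) = 0.9605
P = 0.26 + 0.74 × 0.9605 = 0.9708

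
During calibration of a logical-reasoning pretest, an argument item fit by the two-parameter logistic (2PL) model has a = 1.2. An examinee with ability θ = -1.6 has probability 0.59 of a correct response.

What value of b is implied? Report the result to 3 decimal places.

P(θ) = 1 / (1 + exp(−a(θ − b)))
logit(0.59) = ln(0.59/0.41) = 0.3640
b = θ − logit/(a) = -1.6 − 0.3640/1.2000 = -1.9033

-1.903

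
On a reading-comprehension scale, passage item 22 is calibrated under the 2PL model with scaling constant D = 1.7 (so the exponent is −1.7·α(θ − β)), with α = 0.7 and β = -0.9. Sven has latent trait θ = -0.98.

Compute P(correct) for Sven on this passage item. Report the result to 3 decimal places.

P(θ) = 1 / (1 + exp(−D·α(θ − β)))
Exponent: 1.7 × 0.7 × (-0.98 − (-0.9)) = -0.0952
1/(1 + e^{0.0952}) = 0.4762
P = 0.4762

0.476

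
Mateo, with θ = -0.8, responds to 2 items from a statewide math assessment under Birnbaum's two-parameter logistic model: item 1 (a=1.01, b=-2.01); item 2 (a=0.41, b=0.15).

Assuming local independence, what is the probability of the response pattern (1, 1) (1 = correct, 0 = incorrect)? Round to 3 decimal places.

P(θ) = 1 / (1 + exp(−a(θ − b)))
P_1 = 1/(1+e^{-1.2221}) = 0.7724
P_2 = 1/(1+e^{0.3895}) = 0.4038
L = P_1 × P_2 = 0.7724 × 0.4038 = 0.31194

0.312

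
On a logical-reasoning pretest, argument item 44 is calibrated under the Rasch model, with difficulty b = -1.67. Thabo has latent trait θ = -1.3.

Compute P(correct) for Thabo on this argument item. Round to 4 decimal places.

P(θ) = 1 / (1 + exp(−(θ − b)))
Exponent: (-1.3 − (-1.67)) = 0.3700
1/(1 + e^{-0.3700}) = 0.5915
P = 0.5915

0.5915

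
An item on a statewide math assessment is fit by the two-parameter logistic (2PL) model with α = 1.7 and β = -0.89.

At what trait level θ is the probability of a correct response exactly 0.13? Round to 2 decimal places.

-2.01

P(θ) = 1 / (1 + exp(−α(θ − β)))
logit = ln(0.1300/0.8700) = -1.9010
θ = β + logit/(α) = -0.89 + (-1.9010)/1.7000 = -2.0082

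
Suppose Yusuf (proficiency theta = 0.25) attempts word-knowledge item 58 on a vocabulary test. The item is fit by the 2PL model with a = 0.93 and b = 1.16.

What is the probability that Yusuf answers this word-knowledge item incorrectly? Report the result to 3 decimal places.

P(theta) = 1 / (1 + exp(−a(theta − b)))
Exponent: 0.93 × (0.25 − 1.16) = -0.8463
1/(1 + e^{0.8463}) = 0.3002
P(incorrect) = 1 − 0.3002 = 0.6998

0.700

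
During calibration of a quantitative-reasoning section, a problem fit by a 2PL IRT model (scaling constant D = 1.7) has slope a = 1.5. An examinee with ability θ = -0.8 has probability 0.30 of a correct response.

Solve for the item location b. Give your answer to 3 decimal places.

P(θ) = 1 / (1 + exp(−D·a(θ − b)))
logit(0.30) = ln(0.30/0.70) = -0.8473
b = θ − logit/(1.7·a) = -0.8 − (-0.8473)/2.5500 = -0.4677

-0.468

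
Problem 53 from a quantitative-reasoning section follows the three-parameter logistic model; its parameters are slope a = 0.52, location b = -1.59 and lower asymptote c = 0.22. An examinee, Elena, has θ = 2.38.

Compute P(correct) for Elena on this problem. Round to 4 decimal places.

0.9122

P(θ) = c + (1 − c) · 1 / (1 + exp(−a(θ − b)))
Exponent: 0.52 × (2.38 − (-1.59)) = 2.0644
1/(1 + e^{-2.0644}) = 0.8874
P = 0.22 + 0.78 × 0.8874 = 0.9122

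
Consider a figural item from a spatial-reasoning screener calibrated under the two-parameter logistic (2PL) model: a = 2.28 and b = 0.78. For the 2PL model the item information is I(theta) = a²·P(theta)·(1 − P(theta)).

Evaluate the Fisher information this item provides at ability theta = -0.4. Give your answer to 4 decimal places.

0.3093

P = 1/(1+e^{2.6904}) = 0.0635
P(1−P) = 0.0635 × 0.9365 = 0.0595
I = a² × P(1−P) = 2.28² × 0.0595 = 0.30933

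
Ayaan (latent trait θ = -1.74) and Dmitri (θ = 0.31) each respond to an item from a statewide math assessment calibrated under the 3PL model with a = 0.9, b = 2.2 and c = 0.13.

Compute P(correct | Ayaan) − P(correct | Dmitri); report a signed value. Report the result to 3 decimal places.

P(θ) = c + (1 − c) · 1 / (1 + exp(−a(θ − b)))
P(Ayaan) = 0.1544  [exponent -3.5460]
P(Dmitri) = 0.2643  [exponent -1.7010]
Difference = 0.1544 − 0.2643 = -0.1099

-0.110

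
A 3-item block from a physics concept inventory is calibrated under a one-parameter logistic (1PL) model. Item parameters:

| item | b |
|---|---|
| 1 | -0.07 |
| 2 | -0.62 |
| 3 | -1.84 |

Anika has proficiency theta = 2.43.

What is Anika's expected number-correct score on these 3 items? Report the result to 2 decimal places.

P(theta) = 1 / (1 + exp(−(theta − b)))
P_1 = 1/(1+e^{-2.5000}) = 0.9241
P_2 = 1/(1+e^{-3.0500}) = 0.9548
P_3 = 1/(1+e^{-4.2700}) = 0.9862
E[score] = 0.9241 + 0.9548 + 0.9862 = 2.8651

2.87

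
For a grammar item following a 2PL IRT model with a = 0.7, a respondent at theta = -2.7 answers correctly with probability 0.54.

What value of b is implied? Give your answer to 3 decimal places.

-2.929

P(theta) = 1 / (1 + exp(−a(theta − b)))
logit(0.54) = ln(0.54/0.46) = 0.1603
b = theta − logit/(a) = -2.7 − 0.1603/0.7000 = -2.9291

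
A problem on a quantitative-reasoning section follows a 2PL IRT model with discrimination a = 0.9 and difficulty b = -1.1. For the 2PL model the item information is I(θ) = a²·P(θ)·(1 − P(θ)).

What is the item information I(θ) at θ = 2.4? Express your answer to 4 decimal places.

0.0319

P = 1/(1+e^{-3.1500}) = 0.9589
P(1−P) = 0.9589 × 0.0411 = 0.0394
I = a² × P(1−P) = 0.9² × 0.0394 = 0.03192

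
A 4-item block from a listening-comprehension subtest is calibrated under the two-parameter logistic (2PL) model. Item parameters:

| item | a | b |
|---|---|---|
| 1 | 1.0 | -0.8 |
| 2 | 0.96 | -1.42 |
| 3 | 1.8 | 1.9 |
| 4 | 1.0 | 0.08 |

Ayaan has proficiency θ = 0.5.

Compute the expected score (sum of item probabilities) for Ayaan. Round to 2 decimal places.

P(θ) = 1 / (1 + exp(−a(θ − b)))
P_1 = 1/(1+e^{-1.3000}) = 0.7858
P_2 = 1/(1+e^{-1.8432}) = 0.8633
P_3 = 1/(1+e^{2.5200}) = 0.0745
P_4 = 1/(1+e^{-0.4200}) = 0.6035
E[score] = 0.7858 + 0.8633 + 0.0745 + 0.6035 = 2.3271

2.33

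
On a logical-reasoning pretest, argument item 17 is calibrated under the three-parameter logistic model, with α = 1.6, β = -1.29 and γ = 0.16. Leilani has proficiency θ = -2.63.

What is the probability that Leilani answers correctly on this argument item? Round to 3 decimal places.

P(θ) = γ + (1 − γ) · 1 / (1 + exp(−α(θ − β)))
Exponent: 1.6 × (-2.63 − (-1.29)) = -2.1440
1/(1 + e^{2.1440}) = 0.1049
P = 0.16 + 0.84 × 0.1049 = 0.2481

0.248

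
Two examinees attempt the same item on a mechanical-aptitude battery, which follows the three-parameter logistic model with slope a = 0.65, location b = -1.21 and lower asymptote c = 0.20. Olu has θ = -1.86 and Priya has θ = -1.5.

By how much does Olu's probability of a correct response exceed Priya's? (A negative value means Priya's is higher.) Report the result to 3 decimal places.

P(θ) = c + (1 − c) · 1 / (1 + exp(−a(θ − b)))
P(Olu) = 0.5167  [exponent -0.4225]
P(Priya) = 0.5624  [exponent -0.1885]
Difference = 0.5167 − 0.5624 = -0.0457

-0.046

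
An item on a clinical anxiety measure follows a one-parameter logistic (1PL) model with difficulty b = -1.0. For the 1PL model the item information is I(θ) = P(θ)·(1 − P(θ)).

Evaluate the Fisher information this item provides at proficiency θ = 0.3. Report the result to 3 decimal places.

P = 1/(1+e^{-1.3000}) = 0.7858
P(1−P) = 0.7858 × 0.2142 = 0.1683
I = P(1−P) = 0.16830

0.168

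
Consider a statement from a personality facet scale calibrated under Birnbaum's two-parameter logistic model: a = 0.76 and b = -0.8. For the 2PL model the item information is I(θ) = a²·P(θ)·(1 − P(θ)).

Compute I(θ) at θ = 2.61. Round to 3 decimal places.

0.037

P = 1/(1+e^{-2.5916}) = 0.9303
P(1−P) = 0.9303 × 0.0697 = 0.0648
I = a² × P(1−P) = 0.76² × 0.0648 = 0.03744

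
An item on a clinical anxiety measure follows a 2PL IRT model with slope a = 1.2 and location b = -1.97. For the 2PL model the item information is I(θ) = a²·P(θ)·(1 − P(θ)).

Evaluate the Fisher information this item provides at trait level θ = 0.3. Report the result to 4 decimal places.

0.0832

P = 1/(1+e^{-2.7240}) = 0.9384
P(1−P) = 0.9384 × 0.0616 = 0.0578
I = a² × P(1−P) = 1.2² × 0.0578 = 0.08320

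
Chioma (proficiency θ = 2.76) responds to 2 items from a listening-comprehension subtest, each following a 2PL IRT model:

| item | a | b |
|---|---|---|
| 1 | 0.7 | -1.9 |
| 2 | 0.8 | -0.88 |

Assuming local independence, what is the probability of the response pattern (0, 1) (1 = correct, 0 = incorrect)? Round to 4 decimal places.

P(θ) = 1 / (1 + exp(−a(θ − b)))
P_1 = 1/(1+e^{-3.2620}) = 0.9631
P_2 = 1/(1+e^{-2.9120}) = 0.9484
L = (1−P_1) × P_2 = 0.0369 × 0.9484 = 0.03500

0.0350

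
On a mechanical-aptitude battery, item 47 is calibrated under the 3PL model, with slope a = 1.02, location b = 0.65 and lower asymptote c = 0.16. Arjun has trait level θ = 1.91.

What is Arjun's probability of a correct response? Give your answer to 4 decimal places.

P(θ) = c + (1 − c) · 1 / (1 + exp(−a(θ − b)))
Exponent: 1.02 × (1.91 − 0.65) = 1.2852
1/(1 + e^{-1.2852}) = 0.7833
P = 0.16 + 0.84 × 0.7833 = 0.8180

0.8180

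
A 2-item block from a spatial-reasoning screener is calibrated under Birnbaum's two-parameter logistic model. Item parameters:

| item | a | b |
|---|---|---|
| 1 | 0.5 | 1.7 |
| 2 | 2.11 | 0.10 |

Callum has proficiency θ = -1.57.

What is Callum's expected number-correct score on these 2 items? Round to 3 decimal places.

P(θ) = 1 / (1 + exp(−a(θ − b)))
P_1 = 1/(1+e^{1.6350}) = 0.1631
P_2 = 1/(1+e^{3.5237}) = 0.0286
E[score] = 0.1631 + 0.0286 = 0.1918

0.192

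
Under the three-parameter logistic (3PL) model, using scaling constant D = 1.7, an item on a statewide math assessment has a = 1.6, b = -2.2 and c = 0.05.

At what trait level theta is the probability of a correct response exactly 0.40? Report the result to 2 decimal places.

P(theta) = c + (1 − c) · 1 / (1 + exp(−D·a(theta − b)))
Remove guessing floor: (0.40 − 0.05)/(1 − 0.05) = 0.3684
logit = ln(0.3684/0.6316) = -0.5390
theta = b + logit/(1.7·a) = -2.2 + (-0.5390)/2.7200 = -2.3982

-2.40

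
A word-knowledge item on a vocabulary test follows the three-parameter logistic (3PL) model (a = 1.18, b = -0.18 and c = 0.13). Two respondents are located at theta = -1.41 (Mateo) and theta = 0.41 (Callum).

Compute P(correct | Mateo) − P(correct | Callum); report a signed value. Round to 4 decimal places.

-0.4155

P(theta) = c + (1 − c) · 1 / (1 + exp(−a(theta − b)))
P(Mateo) = 0.2951  [exponent -1.4514]
P(Callum) = 0.7106  [exponent 0.6962]
Difference = 0.2951 − 0.7106 = -0.4155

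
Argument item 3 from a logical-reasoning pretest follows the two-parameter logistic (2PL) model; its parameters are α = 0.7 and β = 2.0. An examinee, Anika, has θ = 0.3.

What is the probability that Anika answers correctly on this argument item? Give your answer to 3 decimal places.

P(θ) = 1 / (1 + exp(−α(θ − β)))
Exponent: 0.7 × (0.3 − 2.0) = -1.1900
1/(1 + e^{1.1900}) = 0.2333

0.233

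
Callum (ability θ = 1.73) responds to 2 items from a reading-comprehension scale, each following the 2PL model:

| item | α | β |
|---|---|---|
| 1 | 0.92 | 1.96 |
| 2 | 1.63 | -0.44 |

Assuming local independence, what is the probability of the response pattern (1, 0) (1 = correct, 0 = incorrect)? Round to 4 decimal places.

P(θ) = 1 / (1 + exp(−α(θ − β)))
P_1 = 1/(1+e^{0.2116}) = 0.4473
P_2 = 1/(1+e^{-3.5371}) = 0.9717
L = P_1 × (1−P_2) = 0.4473 × 0.0283 = 0.01265

0.0126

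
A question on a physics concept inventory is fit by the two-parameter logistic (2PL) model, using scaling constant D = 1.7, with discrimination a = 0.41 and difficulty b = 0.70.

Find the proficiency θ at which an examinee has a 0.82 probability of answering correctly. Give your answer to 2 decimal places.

2.88

P(θ) = 1 / (1 + exp(−D·a(θ − b)))
logit = ln(0.8200/0.1800) = 1.5163
θ = b + logit/(1.7·a) = 0.70 + 1.5163/0.6970 = 2.8755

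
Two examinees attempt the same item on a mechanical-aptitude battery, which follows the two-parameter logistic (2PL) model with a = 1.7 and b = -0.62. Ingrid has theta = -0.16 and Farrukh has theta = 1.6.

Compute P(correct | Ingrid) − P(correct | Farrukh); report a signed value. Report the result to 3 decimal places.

-0.291

P(theta) = 1 / (1 + exp(−a(theta − b)))
P(Ingrid) = 0.6861  [exponent 0.7820]
P(Farrukh) = 0.9776  [exponent 3.7740]
Difference = 0.6861 − 0.9776 = -0.2914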